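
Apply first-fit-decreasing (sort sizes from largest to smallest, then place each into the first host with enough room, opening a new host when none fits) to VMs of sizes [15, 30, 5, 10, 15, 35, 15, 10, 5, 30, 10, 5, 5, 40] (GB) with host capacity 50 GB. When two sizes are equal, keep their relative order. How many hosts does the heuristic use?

5

Sorted descending: 40, 35, 30, 30, 15, 15, 15, 10, 10, 10, 5, 5, 5, 5.
  40 → host 1 (new)  [load 40/50]
  35 → host 2 (new)  [load 35/50]
  30 → host 3 (new)  [load 30/50]
  30 → host 4 (new)  [load 30/50]
  15 → host 2  [load 50/50]
  15 → host 3  [load 45/50]
  15 → host 4  [load 45/50]
  10 → host 1  [load 50/50]
  10 → host 5 (new)  [load 10/50]
  10 → host 5  [load 20/50]
  5 → host 3  [load 50/50]
  5 → host 4  [load 50/50]
  5 → host 5  [load 25/50]
  5 → host 5  [load 30/50]
5 hosts opened.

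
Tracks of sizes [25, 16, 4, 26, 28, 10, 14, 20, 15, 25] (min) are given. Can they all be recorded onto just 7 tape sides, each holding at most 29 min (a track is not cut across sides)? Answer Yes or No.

Yes

A valid assignment using 7 tape sides:
  side 1: 28 = 28
  side 2: 26 = 26
  side 3: 25 + 4 = 29
  side 4: 25 = 25
  side 5: 20 = 20
  side 6: 16 + 10 = 26
  side 7: 15 + 14 = 29
Every load is within 29 min, so 7 tape sides suffice.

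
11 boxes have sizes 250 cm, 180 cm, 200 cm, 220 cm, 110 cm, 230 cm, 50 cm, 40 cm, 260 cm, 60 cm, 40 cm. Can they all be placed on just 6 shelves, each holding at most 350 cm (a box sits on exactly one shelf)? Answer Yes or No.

Yes

A valid assignment using 6 shelves:
  shelf 1: 260 + 60 = 320
  shelf 2: 250 + 50 + 40 = 340
  shelf 3: 230 + 110 = 340
  shelf 4: 220 + 40 = 260
  shelf 5: 200 = 200
  shelf 6: 180 = 180
Every load is within 350 cm, so 6 shelves suffice.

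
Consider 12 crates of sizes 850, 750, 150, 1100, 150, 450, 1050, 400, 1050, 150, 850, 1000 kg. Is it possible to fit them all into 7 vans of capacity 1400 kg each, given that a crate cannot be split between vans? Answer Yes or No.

Yes

A valid assignment using 7 vans:
  van 1: 1100 + 150 + 150 = 1400
  van 2: 1050 + 150 = 1200
  van 3: 1050 = 1050
  van 4: 1000 + 400 = 1400
  van 5: 850 + 450 = 1300
  van 6: 850 = 850
  van 7: 750 = 750
Every load is within 1400 kg, so 7 vans suffice.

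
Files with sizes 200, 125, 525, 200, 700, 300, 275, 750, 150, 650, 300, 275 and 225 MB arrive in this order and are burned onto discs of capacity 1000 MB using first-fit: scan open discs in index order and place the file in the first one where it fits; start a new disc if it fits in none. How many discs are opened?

5

  200 → disc 1 (new)  [load 200/1000]
  125 → disc 1  [load 325/1000]
  525 → disc 1  [load 850/1000]
  200 → disc 2 (new)  [load 200/1000]
  700 → disc 2  [load 900/1000]
  300 → disc 3 (new)  [load 300/1000]
  275 → disc 3  [load 575/1000]
  750 → disc 4 (new)  [load 750/1000]
  150 → disc 1  [load 1000/1000]
  650 → disc 5 (new)  [load 650/1000]
  300 → disc 3  [load 875/1000]
  275 → disc 5  [load 925/1000]
  225 → disc 4  [load 975/1000]
5 discs opened.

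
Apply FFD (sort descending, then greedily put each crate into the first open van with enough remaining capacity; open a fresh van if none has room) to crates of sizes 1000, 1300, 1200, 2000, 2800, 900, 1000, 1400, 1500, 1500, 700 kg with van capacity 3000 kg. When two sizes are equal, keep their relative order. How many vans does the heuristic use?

6

Sorted descending: 2800, 2000, 1500, 1500, 1400, 1300, 1200, 1000, 1000, 900, 700.
  2800 → van 1 (new)  [load 2800/3000]
  2000 → van 2 (new)  [load 2000/3000]
  1500 → van 3 (new)  [load 1500/3000]
  1500 → van 3  [load 3000/3000]
  1400 → van 4 (new)  [load 1400/3000]
  1300 → van 4  [load 2700/3000]
  1200 → van 5 (new)  [load 1200/3000]
  1000 → van 2  [load 3000/3000]
  1000 → van 5  [load 2200/3000]
  900 → van 6 (new)  [load 900/3000]
  700 → van 5  [load 2900/3000]
6 vans opened.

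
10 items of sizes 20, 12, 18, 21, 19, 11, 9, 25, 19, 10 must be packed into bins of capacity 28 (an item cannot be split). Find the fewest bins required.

7

Total = 25 + 21 + 20 + 19 + 19 + 18 + 12 + 11 + 10 + 9 = 164.
Lower bound: ⌈164/28⌉ = 6 bins.
A packing using 7 bins:
  bin 1: 25 = 25
  bin 2: 21 = 21
  bin 3: 20 = 20
  bin 4: 19 + 9 = 28
  bin 5: 19 = 19
  bin 6: 18 + 10 = 28
  bin 7: 12 + 11 = 23
No arrangement into 6 bins stays within capacity, so 7 is optimal.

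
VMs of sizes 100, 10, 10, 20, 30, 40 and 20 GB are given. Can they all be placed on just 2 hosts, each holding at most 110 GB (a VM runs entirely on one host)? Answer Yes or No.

Total = 230 GB; ⌈230/110⌉ = 3.
At least 3 hosts are required, but only 2 are allowed.

No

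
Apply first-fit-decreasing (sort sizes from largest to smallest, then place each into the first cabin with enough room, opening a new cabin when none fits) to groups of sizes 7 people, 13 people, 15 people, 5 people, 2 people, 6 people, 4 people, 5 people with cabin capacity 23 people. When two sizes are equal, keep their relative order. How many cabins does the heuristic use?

Sorted descending: 15, 13, 7, 6, 5, 5, 4, 2.
  15 → cabin 1 (new)  [load 15/23]
  13 → cabin 2 (new)  [load 13/23]
  7 → cabin 1  [load 22/23]
  6 → cabin 2  [load 19/23]
  5 → cabin 3 (new)  [load 5/23]
  5 → cabin 3  [load 10/23]
  4 → cabin 2  [load 23/23]
  2 → cabin 3  [load 12/23]
3 cabins opened.

3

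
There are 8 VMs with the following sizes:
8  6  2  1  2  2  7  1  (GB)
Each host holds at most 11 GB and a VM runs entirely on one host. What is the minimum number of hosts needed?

Total = 8 + 7 + 6 + 2 + 2 + 2 + 1 + 1 = 29 GB.
Lower bound: ⌈29/11⌉ = 3 hosts.
A packing using 3 hosts:
  host 1: 8 + 2 + 1 = 11
  host 2: 7 + 2 + 2 = 11
  host 3: 6 + 1 = 7
This matches the lower bound, so 3 is optimal.

3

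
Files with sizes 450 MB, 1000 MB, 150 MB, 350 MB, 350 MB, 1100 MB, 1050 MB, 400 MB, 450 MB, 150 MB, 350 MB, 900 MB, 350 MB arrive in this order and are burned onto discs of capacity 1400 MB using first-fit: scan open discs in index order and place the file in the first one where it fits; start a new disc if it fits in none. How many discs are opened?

6

  450 → disc 1 (new)  [load 450/1400]
  1000 → disc 2 (new)  [load 1000/1400]
  150 → disc 1  [load 600/1400]
  350 → disc 1  [load 950/1400]
  350 → disc 1  [load 1300/1400]
  1100 → disc 3 (new)  [load 1100/1400]
  1050 → disc 4 (new)  [load 1050/1400]
  400 → disc 2  [load 1400/1400]
  450 → disc 5 (new)  [load 450/1400]
  150 → disc 3  [load 1250/1400]
  350 → disc 4  [load 1400/1400]
  900 → disc 5  [load 1350/1400]
  350 → disc 6 (new)  [load 350/1400]
6 discs opened.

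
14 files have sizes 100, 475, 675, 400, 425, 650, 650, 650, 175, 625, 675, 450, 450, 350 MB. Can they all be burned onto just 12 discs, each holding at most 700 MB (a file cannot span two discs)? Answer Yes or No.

Yes

A valid assignment using 12 discs:
  disc 1: 675 = 675
  disc 2: 675 = 675
  disc 3: 650 = 650
  disc 4: 650 = 650
  disc 5: 650 = 650
  disc 6: 625 = 625
  disc 7: 475 + 175 = 650
  disc 8: 450 + 100 = 550
  disc 9: 450 = 450
  disc 10: 425 = 425
  disc 11: 400 = 400
  disc 12: 350 = 350
Every load is within 700 MB, so 12 discs suffice.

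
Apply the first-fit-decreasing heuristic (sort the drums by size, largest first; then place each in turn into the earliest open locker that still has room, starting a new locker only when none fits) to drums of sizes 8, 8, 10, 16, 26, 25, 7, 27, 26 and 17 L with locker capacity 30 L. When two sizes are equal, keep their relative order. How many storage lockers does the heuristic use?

Sorted descending: 27, 26, 26, 25, 17, 16, 10, 8, 8, 7.
  27 → locker 1 (new)  [load 27/30]
  26 → locker 2 (new)  [load 26/30]
  26 → locker 3 (new)  [load 26/30]
  25 → locker 4 (new)  [load 25/30]
  17 → locker 5 (new)  [load 17/30]
  16 → locker 6 (new)  [load 16/30]
  10 → locker 5  [load 27/30]
  8 → locker 6  [load 24/30]
  8 → locker 7 (new)  [load 8/30]
  7 → locker 7  [load 15/30]
7 storage lockers opened.

7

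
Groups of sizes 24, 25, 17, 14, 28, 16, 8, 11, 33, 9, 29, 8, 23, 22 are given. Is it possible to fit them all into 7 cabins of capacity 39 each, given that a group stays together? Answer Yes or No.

No

Total = 267; ⌈267/39⌉ = 7.
The bound of 7 does not rule out 7, but exhaustive search shows no assignment into 7 cabins of capacity 39 exists — the minimum is 8.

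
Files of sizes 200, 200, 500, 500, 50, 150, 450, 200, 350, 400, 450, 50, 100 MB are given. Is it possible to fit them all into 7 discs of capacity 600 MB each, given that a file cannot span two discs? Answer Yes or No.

A valid assignment using 7 discs:
  disc 1: 500 + 100 = 600
  disc 2: 500 + 50 + 50 = 600
  disc 3: 450 + 150 = 600
  disc 4: 450 = 450
  disc 5: 400 + 200 = 600
  disc 6: 350 + 200 = 550
  disc 7: 200 = 200
Every load is within 600 MB, so 7 discs suffice.

Yes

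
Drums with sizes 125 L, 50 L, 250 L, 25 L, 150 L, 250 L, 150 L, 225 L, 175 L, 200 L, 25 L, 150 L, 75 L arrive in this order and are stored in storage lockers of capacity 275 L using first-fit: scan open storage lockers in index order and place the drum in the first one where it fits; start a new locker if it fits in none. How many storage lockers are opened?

  125 → locker 1 (new)  [load 125/275]
  50 → locker 1  [load 175/275]
  250 → locker 2 (new)  [load 250/275]
  25 → locker 1  [load 200/275]
  150 → locker 3 (new)  [load 150/275]
  250 → locker 4 (new)  [load 250/275]
  150 → locker 5 (new)  [load 150/275]
  225 → locker 6 (new)  [load 225/275]
  175 → locker 7 (new)  [load 175/275]
  200 → locker 8 (new)  [load 200/275]
  25 → locker 1  [load 225/275]
  150 → locker 9 (new)  [load 150/275]
  75 → locker 3  [load 225/275]
9 storage lockers opened.

9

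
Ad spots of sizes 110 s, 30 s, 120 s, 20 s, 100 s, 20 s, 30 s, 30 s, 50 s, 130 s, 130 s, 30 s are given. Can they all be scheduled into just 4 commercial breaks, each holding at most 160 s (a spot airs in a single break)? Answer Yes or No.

Total = 800 s; ⌈800/160⌉ = 5.
At least 5 commercial breaks are required, but only 4 are allowed.

No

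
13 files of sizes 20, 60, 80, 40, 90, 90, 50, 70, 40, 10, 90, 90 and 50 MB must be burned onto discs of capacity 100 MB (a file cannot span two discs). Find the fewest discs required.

9

Total = 90 + 90 + 90 + 90 + 80 + 70 + 60 + 50 + 50 + 40 + 40 + 20 + 10 = 780 MB.
Lower bound: ⌈780/100⌉ = 8 discs.
A packing using 9 discs:
  disc 1: 90 + 10 = 100
  disc 2: 90 = 90
  disc 3: 90 = 90
  disc 4: 90 = 90
  disc 5: 80 + 20 = 100
  disc 6: 70 = 70
  disc 7: 60 + 40 = 100
  disc 8: 50 + 50 = 100
  disc 9: 40 = 40
No arrangement into 8 discs stays within capacity, so 9 is optimal.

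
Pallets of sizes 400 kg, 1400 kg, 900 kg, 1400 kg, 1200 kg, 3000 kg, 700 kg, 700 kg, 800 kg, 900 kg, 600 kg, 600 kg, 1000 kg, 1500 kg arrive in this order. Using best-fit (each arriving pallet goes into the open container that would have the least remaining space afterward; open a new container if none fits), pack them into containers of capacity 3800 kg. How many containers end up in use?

5

  400 → container 1 (new)  [load 400/3800]
  1400 → container 1  [load 1800/3800]
  900 → container 1  [load 2700/3800]
  1400 → container 2 (new)  [load 1400/3800]
  1200 → container 2  [load 2600/3800]
  3000 → container 3 (new)  [load 3000/3800]
  700 → container 3  [load 3700/3800]
  700 → container 1  [load 3400/3800]
  800 → container 2  [load 3400/3800]
  900 → container 4 (new)  [load 900/3800]
  600 → container 4  [load 1500/3800]
  600 → container 4  [load 2100/3800]
  1000 → container 4  [load 3100/3800]
  1500 → container 5 (new)  [load 1500/3800]
5 containers opened.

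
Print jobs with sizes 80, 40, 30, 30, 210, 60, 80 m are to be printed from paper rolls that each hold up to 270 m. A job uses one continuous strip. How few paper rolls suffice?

2

Total = 210 + 80 + 80 + 60 + 40 + 30 + 30 = 530 m.
Lower bound: ⌈530/270⌉ = 2 paper rolls.
A packing using 2 paper rolls:
  roll 1: 210 + 60 = 270
  roll 2: 80 + 80 + 40 + 30 + 30 = 260
This matches the lower bound, so 2 is optimal.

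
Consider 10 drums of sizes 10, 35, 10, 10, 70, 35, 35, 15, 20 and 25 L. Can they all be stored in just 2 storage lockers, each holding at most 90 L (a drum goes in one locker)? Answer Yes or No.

Total = 265 L; ⌈265/90⌉ = 3.
At least 3 storage lockers are required, but only 2 are allowed.

No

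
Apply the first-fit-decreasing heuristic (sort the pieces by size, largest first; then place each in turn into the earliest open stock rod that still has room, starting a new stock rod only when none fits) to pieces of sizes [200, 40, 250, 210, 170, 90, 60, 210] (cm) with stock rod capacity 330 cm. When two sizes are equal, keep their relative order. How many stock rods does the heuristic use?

5

Sorted descending: 250, 210, 210, 200, 170, 90, 60, 40.
  250 → stock rod 1 (new)  [load 250/330]
  210 → stock rod 2 (new)  [load 210/330]
  210 → stock rod 3 (new)  [load 210/330]
  200 → stock rod 4 (new)  [load 200/330]
  170 → stock rod 5 (new)  [load 170/330]
  90 → stock rod 2  [load 300/330]
  60 → stock rod 1  [load 310/330]
  40 → stock rod 3  [load 250/330]
5 stock rods opened.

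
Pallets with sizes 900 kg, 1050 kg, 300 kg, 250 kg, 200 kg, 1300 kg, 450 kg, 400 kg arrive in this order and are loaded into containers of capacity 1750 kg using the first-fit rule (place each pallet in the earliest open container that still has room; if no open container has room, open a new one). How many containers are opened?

3

  900 → container 1 (new)  [load 900/1750]
  1050 → container 2 (new)  [load 1050/1750]
  300 → container 1  [load 1200/1750]
  250 → container 1  [load 1450/1750]
  200 → container 1  [load 1650/1750]
  1300 → container 3 (new)  [load 1300/1750]
  450 → container 2  [load 1500/1750]
  400 → container 3  [load 1700/1750]
3 containers opened.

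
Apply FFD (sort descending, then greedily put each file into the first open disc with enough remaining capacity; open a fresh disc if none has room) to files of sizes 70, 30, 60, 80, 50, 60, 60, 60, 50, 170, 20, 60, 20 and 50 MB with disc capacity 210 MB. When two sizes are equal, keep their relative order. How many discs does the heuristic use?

Sorted descending: 170, 80, 70, 60, 60, 60, 60, 60, 50, 50, 50, 30, 20, 20.
  170 → disc 1 (new)  [load 170/210]
  80 → disc 2 (new)  [load 80/210]
  70 → disc 2  [load 150/210]
  60 → disc 2  [load 210/210]
  60 → disc 3 (new)  [load 60/210]
  60 → disc 3  [load 120/210]
  60 → disc 3  [load 180/210]
  60 → disc 4 (new)  [load 60/210]
  50 → disc 4  [load 110/210]
  50 → disc 4  [load 160/210]
  50 → disc 4  [load 210/210]
  30 → disc 1  [load 200/210]
  20 → disc 3  [load 200/210]
  20 → disc 5 (new)  [load 20/210]
5 discs opened.

5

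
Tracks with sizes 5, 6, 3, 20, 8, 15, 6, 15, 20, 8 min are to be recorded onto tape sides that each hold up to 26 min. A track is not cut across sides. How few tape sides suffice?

Total = 20 + 20 + 15 + 15 + 8 + 8 + 6 + 6 + 5 + 3 = 106 min.
Lower bound: ⌈106/26⌉ = 5 tape sides.
A packing using 5 tape sides:
  side 1: 20 + 6 = 26
  side 2: 20 + 6 = 26
  side 3: 15 + 8 + 3 = 26
  side 4: 15 + 8 = 23
  side 5: 5 = 5
This matches the lower bound, so 5 is optimal.

5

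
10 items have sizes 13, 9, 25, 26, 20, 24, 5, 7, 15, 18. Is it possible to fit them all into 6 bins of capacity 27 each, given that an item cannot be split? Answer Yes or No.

Total = 162; ⌈162/27⌉ = 6.
The bound of 6 does not rule out 6, but exhaustive search shows no assignment into 6 bins of capacity 27 exists — the minimum is 7.

No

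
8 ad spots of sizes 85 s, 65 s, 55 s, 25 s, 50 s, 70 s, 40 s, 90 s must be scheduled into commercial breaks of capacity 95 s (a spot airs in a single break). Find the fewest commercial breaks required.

Total = 90 + 85 + 70 + 65 + 55 + 50 + 40 + 25 = 480 s.
Lower bound: ⌈480/95⌉ = 6 commercial breaks.
A packing using 6 commercial breaks:
  break 1: 90 = 90
  break 2: 85 = 85
  break 3: 70 + 25 = 95
  break 4: 65 = 65
  break 5: 55 + 40 = 95
  break 6: 50 = 50
This matches the lower bound, so 6 is optimal.

6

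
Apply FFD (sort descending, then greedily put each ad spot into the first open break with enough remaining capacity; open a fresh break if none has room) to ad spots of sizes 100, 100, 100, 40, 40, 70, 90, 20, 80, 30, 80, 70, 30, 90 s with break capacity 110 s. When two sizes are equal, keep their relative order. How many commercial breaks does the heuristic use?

9

Sorted descending: 100, 100, 100, 90, 90, 80, 80, 70, 70, 40, 40, 30, 30, 20.
  100 → break 1 (new)  [load 100/110]
  100 → break 2 (new)  [load 100/110]
  100 → break 3 (new)  [load 100/110]
  90 → break 4 (new)  [load 90/110]
  90 → break 5 (new)  [load 90/110]
  80 → break 6 (new)  [load 80/110]
  80 → break 7 (new)  [load 80/110]
  70 → break 8 (new)  [load 70/110]
  70 → break 9 (new)  [load 70/110]
  40 → break 8  [load 110/110]
  40 → break 9  [load 110/110]
  30 → break 6  [load 110/110]
  30 → break 7  [load 110/110]
  20 → break 4  [load 110/110]
9 commercial breaks opened.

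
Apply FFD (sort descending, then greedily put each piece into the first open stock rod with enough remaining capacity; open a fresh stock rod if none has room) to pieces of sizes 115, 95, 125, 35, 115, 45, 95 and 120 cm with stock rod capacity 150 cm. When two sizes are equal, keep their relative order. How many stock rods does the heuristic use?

6

Sorted descending: 125, 120, 115, 115, 95, 95, 45, 35.
  125 → stock rod 1 (new)  [load 125/150]
  120 → stock rod 2 (new)  [load 120/150]
  115 → stock rod 3 (new)  [load 115/150]
  115 → stock rod 4 (new)  [load 115/150]
  95 → stock rod 5 (new)  [load 95/150]
  95 → stock rod 6 (new)  [load 95/150]
  45 → stock rod 5  [load 140/150]
  35 → stock rod 3  [load 150/150]
6 stock rods opened.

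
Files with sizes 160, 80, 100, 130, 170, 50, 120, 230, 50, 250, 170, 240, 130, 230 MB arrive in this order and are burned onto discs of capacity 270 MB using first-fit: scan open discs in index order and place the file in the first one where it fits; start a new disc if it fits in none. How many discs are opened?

  160 → disc 1 (new)  [load 160/270]
  80 → disc 1  [load 240/270]
  100 → disc 2 (new)  [load 100/270]
  130 → disc 2  [load 230/270]
  170 → disc 3 (new)  [load 170/270]
  50 → disc 3  [load 220/270]
  120 → disc 4 (new)  [load 120/270]
  230 → disc 5 (new)  [load 230/270]
  50 → disc 3  [load 270/270]
  250 → disc 6 (new)  [load 250/270]
  170 → disc 7 (new)  [load 170/270]
  240 → disc 8 (new)  [load 240/270]
  130 → disc 4  [load 250/270]
  230 → disc 9 (new)  [load 230/270]
9 discs opened.

9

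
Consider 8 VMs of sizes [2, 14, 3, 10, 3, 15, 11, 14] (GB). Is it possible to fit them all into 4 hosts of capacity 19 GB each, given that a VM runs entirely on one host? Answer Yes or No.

Total = 72 GB; ⌈72/19⌉ = 4.
5 VMs each exceed half the capacity and cannot share a host, forcing at least 5 hosts.
At least 5 hosts are required, but only 4 are allowed.

No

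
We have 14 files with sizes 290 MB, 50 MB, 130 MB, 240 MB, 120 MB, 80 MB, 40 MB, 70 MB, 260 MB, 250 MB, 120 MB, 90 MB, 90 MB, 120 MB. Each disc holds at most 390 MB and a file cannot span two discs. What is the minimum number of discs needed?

Total = 290 + 260 + 250 + 240 + 130 + 120 + 120 + 120 + 90 + 90 + 80 + 70 + 50 + 40 = 1950 MB.
Lower bound: ⌈1950/390⌉ = 5 discs.
A packing using 6 discs:
  disc 1: 290 + 90 = 380
  disc 2: 260 + 130 = 390
  disc 3: 250 + 120 = 370
  disc 4: 240 + 120 = 360
  disc 5: 120 + 90 + 80 + 70 = 360
  disc 6: 50 + 40 = 90
No arrangement into 5 discs stays within capacity, so 6 is optimal.

6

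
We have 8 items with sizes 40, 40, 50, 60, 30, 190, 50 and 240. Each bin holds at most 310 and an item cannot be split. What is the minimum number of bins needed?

Total = 240 + 190 + 60 + 50 + 50 + 40 + 40 + 30 = 700.
Lower bound: ⌈700/310⌉ = 3 bins.
A packing using 3 bins:
  bin 1: 240 + 60 = 300
  bin 2: 190 + 50 + 50 = 290
  bin 3: 40 + 40 + 30 = 110
This matches the lower bound, so 3 is optimal.

3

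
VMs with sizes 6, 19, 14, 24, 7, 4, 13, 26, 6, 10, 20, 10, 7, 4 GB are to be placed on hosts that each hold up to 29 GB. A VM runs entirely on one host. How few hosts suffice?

Total = 26 + 24 + 20 + 19 + 14 + 13 + 10 + 10 + 7 + 7 + 6 + 6 + 4 + 4 = 170 GB.
Lower bound: ⌈170/29⌉ = 6 hosts.
A packing using 7 hosts:
  host 1: 26 = 26
  host 2: 24 + 4 = 28
  host 3: 20 + 7 = 27
  host 4: 19 + 10 = 29
  host 5: 14 + 13 = 27
  host 6: 10 + 7 + 6 + 6 = 29
  host 7: 4 = 4
No arrangement into 6 hosts stays within capacity, so 7 is optimal.

7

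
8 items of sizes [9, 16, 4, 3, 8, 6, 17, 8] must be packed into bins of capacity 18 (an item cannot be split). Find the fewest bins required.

5

Total = 17 + 16 + 9 + 8 + 8 + 6 + 4 + 3 = 71.
Lower bound: ⌈71/18⌉ = 4 bins.
A packing using 5 bins:
  bin 1: 17 = 17
  bin 2: 16 = 16
  bin 3: 9 + 8 = 17
  bin 4: 8 + 6 + 4 = 18
  bin 5: 3 = 3
No arrangement into 4 bins stays within capacity, so 5 is optimal.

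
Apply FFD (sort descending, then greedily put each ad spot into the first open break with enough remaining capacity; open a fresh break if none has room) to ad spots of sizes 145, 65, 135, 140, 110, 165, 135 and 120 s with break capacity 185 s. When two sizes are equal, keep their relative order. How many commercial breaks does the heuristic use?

7

Sorted descending: 165, 145, 140, 135, 135, 120, 110, 65.
  165 → break 1 (new)  [load 165/185]
  145 → break 2 (new)  [load 145/185]
  140 → break 3 (new)  [load 140/185]
  135 → break 4 (new)  [load 135/185]
  135 → break 5 (new)  [load 135/185]
  120 → break 6 (new)  [load 120/185]
  110 → break 7 (new)  [load 110/185]
  65 → break 6  [load 185/185]
7 commercial breaks opened.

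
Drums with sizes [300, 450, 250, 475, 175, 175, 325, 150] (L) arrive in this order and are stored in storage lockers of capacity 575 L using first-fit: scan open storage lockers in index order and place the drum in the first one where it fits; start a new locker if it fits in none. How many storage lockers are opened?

  300 → locker 1 (new)  [load 300/575]
  450 → locker 2 (new)  [load 450/575]
  250 → locker 1  [load 550/575]
  475 → locker 3 (new)  [load 475/575]
  175 → locker 4 (new)  [load 175/575]
  175 → locker 4  [load 350/575]
  325 → locker 5 (new)  [load 325/575]
  150 → locker 4  [load 500/575]
5 storage lockers opened.

5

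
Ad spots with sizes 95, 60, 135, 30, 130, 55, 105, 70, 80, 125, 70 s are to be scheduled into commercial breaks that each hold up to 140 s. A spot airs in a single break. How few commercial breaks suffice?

8

Total = 135 + 130 + 125 + 105 + 95 + 80 + 70 + 70 + 60 + 55 + 30 = 955 s.
Lower bound: ⌈955/140⌉ = 7 commercial breaks.
A packing using 8 commercial breaks:
  break 1: 135 = 135
  break 2: 130 = 130
  break 3: 125 = 125
  break 4: 105 + 30 = 135
  break 5: 95 = 95
  break 6: 80 + 60 = 140
  break 7: 70 + 70 = 140
  break 8: 55 = 55
No arrangement into 7 commercial breaks stays within capacity, so 8 is optimal.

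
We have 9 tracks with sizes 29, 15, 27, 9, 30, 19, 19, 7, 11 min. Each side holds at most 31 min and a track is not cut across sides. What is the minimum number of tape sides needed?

6

Total = 30 + 29 + 27 + 19 + 19 + 15 + 11 + 9 + 7 = 166 min.
Lower bound: ⌈166/31⌉ = 6 tape sides.
A packing using 6 tape sides:
  side 1: 30 = 30
  side 2: 29 = 29
  side 3: 27 = 27
  side 4: 19 + 11 = 30
  side 5: 19 + 9 = 28
  side 6: 15 + 7 = 22
This matches the lower bound, so 6 is optimal.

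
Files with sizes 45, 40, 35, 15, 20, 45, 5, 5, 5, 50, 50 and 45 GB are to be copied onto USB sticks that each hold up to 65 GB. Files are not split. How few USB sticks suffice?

7

Total = 50 + 50 + 45 + 45 + 45 + 40 + 35 + 20 + 15 + 5 + 5 + 5 = 360 GB.
Lower bound: ⌈360/65⌉ = 6 USB sticks.
Also, 7 files each exceed 65/2 GB, and no two of those can share a USB stick, so at least 7 USB sticks are needed.
A packing using 7 USB sticks:
  USB stick 1: 50 + 15 = 65
  USB stick 2: 50 + 5 + 5 + 5 = 65
  USB stick 3: 45 + 20 = 65
  USB stick 4: 45 = 45
  USB stick 5: 45 = 45
  USB stick 6: 40 = 40
  USB stick 7: 35 = 35
This matches the lower bound, so 7 is optimal.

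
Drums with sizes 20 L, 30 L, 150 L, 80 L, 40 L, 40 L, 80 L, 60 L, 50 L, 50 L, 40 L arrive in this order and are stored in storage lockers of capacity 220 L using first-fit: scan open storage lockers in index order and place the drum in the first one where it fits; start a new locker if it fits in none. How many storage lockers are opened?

3

  20 → locker 1 (new)  [load 20/220]
  30 → locker 1  [load 50/220]
  150 → locker 1  [load 200/220]
  80 → locker 2 (new)  [load 80/220]
  40 → locker 2  [load 120/220]
  40 → locker 2  [load 160/220]
  80 → locker 3 (new)  [load 80/220]
  60 → locker 2  [load 220/220]
  50 → locker 3  [load 130/220]
  50 → locker 3  [load 180/220]
  40 → locker 3  [load 220/220]
3 storage lockers opened.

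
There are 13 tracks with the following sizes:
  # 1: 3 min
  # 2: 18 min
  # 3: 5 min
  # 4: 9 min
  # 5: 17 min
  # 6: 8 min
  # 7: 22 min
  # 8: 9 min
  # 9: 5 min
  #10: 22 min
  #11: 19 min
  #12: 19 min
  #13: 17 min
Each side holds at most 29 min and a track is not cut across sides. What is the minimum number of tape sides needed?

7

Total = 22 + 22 + 19 + 19 + 18 + 17 + 17 + 9 + 9 + 8 + 5 + 5 + 3 = 173 min.
Lower bound: ⌈173/29⌉ = 6 tape sides.
Also, 7 tracks each exceed 29/2 min, and no two of those can share a side, so at least 7 tape sides are needed.
A packing using 7 tape sides:
  side 1: 22 + 5 = 27
  side 2: 22 + 5 = 27
  side 3: 19 + 9 = 28
  side 4: 19 + 9 = 28
  side 5: 18 + 8 + 3 = 29
  side 6: 17 = 17
  side 7: 17 = 17
This matches the lower bound, so 7 is optimal.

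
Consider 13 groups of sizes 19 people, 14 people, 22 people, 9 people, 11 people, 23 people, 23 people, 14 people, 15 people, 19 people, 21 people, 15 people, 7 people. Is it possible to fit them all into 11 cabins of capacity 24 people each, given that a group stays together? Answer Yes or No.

Yes

A valid assignment using 11 cabins:
  cabin 1: 23 = 23
  cabin 2: 23 = 23
  cabin 3: 22 = 22
  cabin 4: 21 = 21
  cabin 5: 19 = 19
  cabin 6: 19 = 19
  cabin 7: 15 + 9 = 24
  cabin 8: 15 + 7 = 22
  cabin 9: 14 = 14
  cabin 10: 14 = 14
  cabin 11: 11 = 11
Every load is within 24 people, so 11 cabins suffice.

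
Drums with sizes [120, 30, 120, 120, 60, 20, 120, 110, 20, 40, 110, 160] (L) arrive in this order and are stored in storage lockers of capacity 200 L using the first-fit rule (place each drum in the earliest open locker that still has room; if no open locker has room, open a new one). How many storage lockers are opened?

  120 → locker 1 (new)  [load 120/200]
  30 → locker 1  [load 150/200]
  120 → locker 2 (new)  [load 120/200]
  120 → locker 3 (new)  [load 120/200]
  60 → locker 2  [load 180/200]
  20 → locker 1  [load 170/200]
  120 → locker 4 (new)  [load 120/200]
  110 → locker 5 (new)  [load 110/200]
  20 → locker 1  [load 190/200]
  40 → locker 3  [load 160/200]
  110 → locker 6 (new)  [load 110/200]
  160 → locker 7 (new)  [load 160/200]
7 storage lockers opened.

7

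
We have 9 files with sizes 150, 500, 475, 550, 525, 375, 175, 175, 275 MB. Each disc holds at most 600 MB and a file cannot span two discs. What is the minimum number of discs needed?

6

Total = 550 + 525 + 500 + 475 + 375 + 275 + 175 + 175 + 150 = 3200 MB.
Lower bound: ⌈3200/600⌉ = 6 discs.
A packing using 6 discs:
  disc 1: 550 = 550
  disc 2: 525 = 525
  disc 3: 500 = 500
  disc 4: 475 = 475
  disc 5: 375 + 175 = 550
  disc 6: 275 + 175 + 150 = 600
This matches the lower bound, so 6 is optimal.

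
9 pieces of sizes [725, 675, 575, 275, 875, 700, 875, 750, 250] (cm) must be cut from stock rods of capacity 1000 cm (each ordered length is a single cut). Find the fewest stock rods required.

7

Total = 875 + 875 + 750 + 725 + 700 + 675 + 575 + 275 + 250 = 5700 cm.
Lower bound: ⌈5700/1000⌉ = 6 stock rods.
Also, 7 pieces each exceed 500 cm, and no two of those can share a stock rod, so at least 7 stock rods are needed.
A packing using 7 stock rods:
  stock rod 1: 875 = 875
  stock rod 2: 875 = 875
  stock rod 3: 750 + 250 = 1000
  stock rod 4: 725 + 275 = 1000
  stock rod 5: 700 = 700
  stock rod 6: 675 = 675
  stock rod 7: 575 = 575
This matches the lower bound, so 7 is optimal.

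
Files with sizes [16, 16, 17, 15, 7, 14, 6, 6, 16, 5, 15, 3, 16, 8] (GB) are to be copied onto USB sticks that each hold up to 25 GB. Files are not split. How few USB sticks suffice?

8

Total = 17 + 16 + 16 + 16 + 16 + 15 + 15 + 14 + 8 + 7 + 6 + 6 + 5 + 3 = 160 GB.
Lower bound: ⌈160/25⌉ = 7 USB sticks.
Also, 8 files each exceed 25/2 GB, and no two of those can share a USB stick, so at least 8 USB sticks are needed.
A packing using 8 USB sticks:
  USB stick 1: 17 + 8 = 25
  USB stick 2: 16 + 7 = 23
  USB stick 3: 16 + 6 + 3 = 25
  USB stick 4: 16 + 6 = 22
  USB stick 5: 16 + 5 = 21
  USB stick 6: 15 = 15
  USB stick 7: 15 = 15
  USB stick 8: 14 = 14
This matches the lower bound, so 8 is optimal.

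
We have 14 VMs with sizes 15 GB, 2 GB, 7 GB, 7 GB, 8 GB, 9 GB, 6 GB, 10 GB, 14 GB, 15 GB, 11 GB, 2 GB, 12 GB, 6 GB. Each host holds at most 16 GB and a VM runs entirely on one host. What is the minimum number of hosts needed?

Total = 15 + 15 + 14 + 12 + 11 + 10 + 9 + 8 + 7 + 7 + 6 + 6 + 2 + 2 = 124 GB.
Lower bound: ⌈124/16⌉ = 8 hosts.
A packing using 9 hosts:
  host 1: 15 = 15
  host 2: 15 = 15
  host 3: 14 + 2 = 16
  host 4: 12 + 2 = 14
  host 5: 11 = 11
  host 6: 10 + 6 = 16
  host 7: 9 + 7 = 16
  host 8: 8 + 7 = 15
  host 9: 6 = 6
No arrangement into 8 hosts stays within capacity, so 9 is optimal.

9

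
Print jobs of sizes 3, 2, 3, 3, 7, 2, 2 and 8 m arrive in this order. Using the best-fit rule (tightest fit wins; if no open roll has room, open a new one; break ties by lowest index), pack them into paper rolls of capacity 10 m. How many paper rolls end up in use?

  3 → roll 1 (new)  [load 3/10]
  2 → roll 1  [load 5/10]
  3 → roll 1  [load 8/10]
  3 → roll 2 (new)  [load 3/10]
  7 → roll 2  [load 10/10]
  2 → roll 1  [load 10/10]
  2 → roll 3 (new)  [load 2/10]
  8 → roll 3  [load 10/10]
3 paper rolls opened.

3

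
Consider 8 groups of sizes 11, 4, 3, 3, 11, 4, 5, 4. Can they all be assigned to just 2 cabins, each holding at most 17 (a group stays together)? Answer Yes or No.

Total = 45; ⌈45/17⌉ = 3.
At least 3 cabins are required, but only 2 are allowed.

No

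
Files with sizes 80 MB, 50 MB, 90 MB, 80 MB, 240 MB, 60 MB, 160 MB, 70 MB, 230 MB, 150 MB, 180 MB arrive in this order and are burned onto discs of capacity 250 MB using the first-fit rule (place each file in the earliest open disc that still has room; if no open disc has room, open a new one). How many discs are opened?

  80 → disc 1 (new)  [load 80/250]
  50 → disc 1  [load 130/250]
  90 → disc 1  [load 220/250]
  80 → disc 2 (new)  [load 80/250]
  240 → disc 3 (new)  [load 240/250]
  60 → disc 2  [load 140/250]
  160 → disc 4 (new)  [load 160/250]
  70 → disc 2  [load 210/250]
  230 → disc 5 (new)  [load 230/250]
  150 → disc 6 (new)  [load 150/250]
  180 → disc 7 (new)  [load 180/250]
7 discs opened.

7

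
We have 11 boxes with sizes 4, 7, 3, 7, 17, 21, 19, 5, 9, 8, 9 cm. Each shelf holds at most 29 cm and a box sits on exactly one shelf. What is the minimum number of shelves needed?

4

Total = 21 + 19 + 17 + 9 + 9 + 8 + 7 + 7 + 5 + 4 + 3 = 109 cm.
Lower bound: ⌈109/29⌉ = 4 shelves.
A packing using 4 shelves:
  shelf 1: 21 + 8 = 29
  shelf 2: 19 + 9 = 28
  shelf 3: 17 + 9 + 3 = 29
  shelf 4: 7 + 7 + 5 + 4 = 23
This matches the lower bound, so 4 is optimal.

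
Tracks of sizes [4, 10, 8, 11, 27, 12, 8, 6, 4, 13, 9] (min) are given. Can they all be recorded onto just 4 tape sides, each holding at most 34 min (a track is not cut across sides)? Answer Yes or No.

Yes

A valid assignment using 4 tape sides:
  side 1: 27 + 6 = 33
  side 2: 13 + 12 + 9 = 34
  side 3: 11 + 10 + 8 + 4 = 33
  side 4: 8 + 4 = 12
Every load is within 34 min, so 4 tape sides suffice.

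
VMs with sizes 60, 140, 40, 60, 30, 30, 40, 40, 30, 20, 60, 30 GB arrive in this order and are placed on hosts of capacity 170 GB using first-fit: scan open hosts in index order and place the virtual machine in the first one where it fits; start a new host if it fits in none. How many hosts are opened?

4

  60 → host 1 (new)  [load 60/170]
  140 → host 2 (new)  [load 140/170]
  40 → host 1  [load 100/170]
  60 → host 1  [load 160/170]
  30 → host 2  [load 170/170]
  30 → host 3 (new)  [load 30/170]
  40 → host 3  [load 70/170]
  40 → host 3  [load 110/170]
  30 → host 3  [load 140/170]
  20 → host 3  [load 160/170]
  60 → host 4 (new)  [load 60/170]
  30 → host 4  [load 90/170]
4 hosts opened.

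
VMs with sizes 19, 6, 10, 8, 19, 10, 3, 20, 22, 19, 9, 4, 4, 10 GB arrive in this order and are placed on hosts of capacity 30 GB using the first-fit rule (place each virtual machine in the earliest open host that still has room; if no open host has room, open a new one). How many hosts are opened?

  19 → host 1 (new)  [load 19/30]
  6 → host 1  [load 25/30]
  10 → host 2 (new)  [load 10/30]
  8 → host 2  [load 18/30]
  19 → host 3 (new)  [load 19/30]
  10 → host 2  [load 28/30]
  3 → host 1  [load 28/30]
  20 → host 4 (new)  [load 20/30]
  22 → host 5 (new)  [load 22/30]
  19 → host 6 (new)  [load 19/30]
  9 → host 3  [load 28/30]
  4 → host 4  [load 24/30]
  4 → host 4  [load 28/30]
  10 → host 6  [load 29/30]
6 hosts opened.

6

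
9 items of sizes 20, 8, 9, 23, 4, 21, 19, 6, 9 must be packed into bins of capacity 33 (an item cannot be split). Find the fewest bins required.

4

Total = 23 + 21 + 20 + 19 + 9 + 9 + 8 + 6 + 4 = 119.
Lower bound: ⌈119/33⌉ = 4 bins.
A packing using 4 bins:
  bin 1: 23 + 9 = 32
  bin 2: 21 + 9 = 30
  bin 3: 20 + 8 + 4 = 32
  bin 4: 19 + 6 = 25
This matches the lower bound, so 4 is optimal.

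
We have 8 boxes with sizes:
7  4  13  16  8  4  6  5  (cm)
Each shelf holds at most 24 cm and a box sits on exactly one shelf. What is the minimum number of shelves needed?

Total = 16 + 13 + 8 + 7 + 6 + 5 + 4 + 4 = 63 cm.
Lower bound: ⌈63/24⌉ = 3 shelves.
A packing using 3 shelves:
  shelf 1: 16 + 8 = 24
  shelf 2: 13 + 7 + 4 = 24
  shelf 3: 6 + 5 + 4 = 15
This matches the lower bound, so 3 is optimal.

3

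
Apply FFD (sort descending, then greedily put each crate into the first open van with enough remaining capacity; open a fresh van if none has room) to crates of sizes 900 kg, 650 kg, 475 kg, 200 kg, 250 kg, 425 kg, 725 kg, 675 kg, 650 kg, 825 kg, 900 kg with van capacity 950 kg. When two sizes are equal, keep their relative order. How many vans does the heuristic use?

Sorted descending: 900, 900, 825, 725, 675, 650, 650, 475, 425, 250, 200.
  900 → van 1 (new)  [load 900/950]
  900 → van 2 (new)  [load 900/950]
  825 → van 3 (new)  [load 825/950]
  725 → van 4 (new)  [load 725/950]
  675 → van 5 (new)  [load 675/950]
  650 → van 6 (new)  [load 650/950]
  650 → van 7 (new)  [load 650/950]
  475 → van 8 (new)  [load 475/950]
  425 → van 8  [load 900/950]
  250 → van 5  [load 925/950]
  200 → van 4  [load 925/950]
8 vans opened.

8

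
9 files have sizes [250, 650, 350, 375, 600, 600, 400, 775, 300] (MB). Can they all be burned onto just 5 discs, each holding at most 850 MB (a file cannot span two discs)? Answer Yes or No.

Total = 4300 MB; ⌈4300/850⌉ = 6.
At least 6 discs are required, but only 5 are allowed.

No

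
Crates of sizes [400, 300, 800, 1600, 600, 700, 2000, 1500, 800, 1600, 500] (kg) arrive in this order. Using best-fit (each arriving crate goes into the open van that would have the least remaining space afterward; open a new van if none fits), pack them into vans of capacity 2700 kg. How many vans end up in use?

5

  400 → van 1 (new)  [load 400/2700]
  300 → van 1  [load 700/2700]
  800 → van 1  [load 1500/2700]
  1600 → van 2 (new)  [load 1600/2700]
  600 → van 2  [load 2200/2700]
  700 → van 1  [load 2200/2700]
  2000 → van 3 (new)  [load 2000/2700]
  1500 → van 4 (new)  [load 1500/2700]
  800 → van 4  [load 2300/2700]
  1600 → van 5 (new)  [load 1600/2700]
  500 → van 1  [load 2700/2700]
5 vans opened.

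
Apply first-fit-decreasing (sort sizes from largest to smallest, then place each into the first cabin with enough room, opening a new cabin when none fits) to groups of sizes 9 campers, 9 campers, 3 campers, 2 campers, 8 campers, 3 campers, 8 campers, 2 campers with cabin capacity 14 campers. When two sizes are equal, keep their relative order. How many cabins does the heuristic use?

Sorted descending: 9, 9, 8, 8, 3, 3, 2, 2.
  9 → cabin 1 (new)  [load 9/14]
  9 → cabin 2 (new)  [load 9/14]
  8 → cabin 3 (new)  [load 8/14]
  8 → cabin 4 (new)  [load 8/14]
  3 → cabin 1  [load 12/14]
  3 → cabin 2  [load 12/14]
  2 → cabin 1  [load 14/14]
  2 → cabin 2  [load 14/14]
4 cabins opened.

4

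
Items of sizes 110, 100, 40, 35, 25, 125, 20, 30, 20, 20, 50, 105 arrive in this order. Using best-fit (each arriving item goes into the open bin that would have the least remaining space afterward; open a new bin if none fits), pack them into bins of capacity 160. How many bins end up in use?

  110 → bin 1 (new)  [load 110/160]
  100 → bin 2 (new)  [load 100/160]
  40 → bin 1  [load 150/160]
  35 → bin 2  [load 135/160]
  25 → bin 2  [load 160/160]
  125 → bin 3 (new)  [load 125/160]
  20 → bin 3  [load 145/160]
  30 → bin 4 (new)  [load 30/160]
  20 → bin 4  [load 50/160]
  20 → bin 4  [load 70/160]
  50 → bin 4  [load 120/160]
  105 → bin 5 (new)  [load 105/160]
5 bins opened.

5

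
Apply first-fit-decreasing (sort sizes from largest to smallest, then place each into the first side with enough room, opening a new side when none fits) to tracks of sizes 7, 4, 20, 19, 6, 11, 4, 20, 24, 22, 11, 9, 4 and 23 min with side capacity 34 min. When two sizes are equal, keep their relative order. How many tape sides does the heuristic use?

Sorted descending: 24, 23, 22, 20, 20, 19, 11, 11, 9, 7, 6, 4, 4, 4.
  24 → side 1 (new)  [load 24/34]
  23 → side 2 (new)  [load 23/34]
  22 → side 3 (new)  [load 22/34]
  20 → side 4 (new)  [load 20/34]
  20 → side 5 (new)  [load 20/34]
  19 → side 6 (new)  [load 19/34]
  11 → side 2  [load 34/34]
  11 → side 3  [load 33/34]
  9 → side 1  [load 33/34]
  7 → side 4  [load 27/34]
  6 → side 4  [load 33/34]
  4 → side 5  [load 24/34]
  4 → side 5  [load 28/34]
  4 → side 5  [load 32/34]
6 tape sides opened.

6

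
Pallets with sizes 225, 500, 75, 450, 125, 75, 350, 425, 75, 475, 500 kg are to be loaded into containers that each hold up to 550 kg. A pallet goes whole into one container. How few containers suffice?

7

Total = 500 + 500 + 475 + 450 + 425 + 350 + 225 + 125 + 75 + 75 + 75 = 3275 kg.
Lower bound: ⌈3275/550⌉ = 6 containers.
A packing using 7 containers:
  container 1: 500 = 500
  container 2: 500 = 500
  container 3: 475 + 75 = 550
  container 4: 450 + 75 = 525
  container 5: 425 + 125 = 550
  container 6: 350 + 75 = 425
  container 7: 225 = 225
No arrangement into 6 containers stays within capacity, so 7 is optimal.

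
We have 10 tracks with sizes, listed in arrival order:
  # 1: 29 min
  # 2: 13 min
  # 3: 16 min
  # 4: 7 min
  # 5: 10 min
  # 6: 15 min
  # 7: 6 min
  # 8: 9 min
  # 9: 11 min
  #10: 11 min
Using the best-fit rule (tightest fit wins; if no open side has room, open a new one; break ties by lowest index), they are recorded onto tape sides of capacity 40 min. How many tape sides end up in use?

  29 → side 1 (new)  [load 29/40]
  13 → side 2 (new)  [load 13/40]
  16 → side 2  [load 29/40]
  7 → side 1  [load 36/40]
  10 → side 2  [load 39/40]
  15 → side 3 (new)  [load 15/40]
  6 → side 3  [load 21/40]
  9 → side 3  [load 30/40]
  11 → side 4 (new)  [load 11/40]
  11 → side 4  [load 22/40]
4 tape sides opened.

4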